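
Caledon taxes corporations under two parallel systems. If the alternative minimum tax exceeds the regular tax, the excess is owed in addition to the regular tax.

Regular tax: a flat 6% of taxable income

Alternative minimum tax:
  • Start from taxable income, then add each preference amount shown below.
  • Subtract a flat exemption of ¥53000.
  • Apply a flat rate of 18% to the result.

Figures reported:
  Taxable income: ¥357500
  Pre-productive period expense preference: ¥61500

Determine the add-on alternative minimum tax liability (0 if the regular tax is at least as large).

¥44430

Regular tax:
  ¥357500 × 6% = ¥21450

Alternative minimum tax:
  Adjusted income: ¥357500 + ¥61500 = ¥419000
  Less exemption ¥53000 → base ¥366000
  ¥366000 × 18% = ¥65880

Excess of alternative minimum tax over regular tax: ¥65880 − ¥21450 = ¥44430.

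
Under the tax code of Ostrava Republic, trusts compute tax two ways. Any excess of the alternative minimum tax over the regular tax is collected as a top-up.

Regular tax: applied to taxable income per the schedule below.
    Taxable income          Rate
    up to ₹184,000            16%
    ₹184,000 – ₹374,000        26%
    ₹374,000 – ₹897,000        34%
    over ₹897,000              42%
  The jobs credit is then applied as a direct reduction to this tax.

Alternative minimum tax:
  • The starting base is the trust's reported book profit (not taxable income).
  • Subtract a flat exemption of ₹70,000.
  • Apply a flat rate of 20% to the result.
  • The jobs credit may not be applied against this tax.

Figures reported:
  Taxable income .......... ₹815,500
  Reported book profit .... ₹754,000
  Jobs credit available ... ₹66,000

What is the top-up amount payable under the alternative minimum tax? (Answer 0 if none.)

₹0

Regular tax:
  ₹184,000 × 16% = ₹29,440
  ₹190,000 × 26% = ₹49,400
  ₹441,500 × 34% = ₹150,110
  → ₹228,950
  Less jobs credit ₹66,000 → ₹162,950

Alternative minimum tax:
  Base (reported book profit): ₹754,000
  Less exemption ₹70,000 → base ₹684,000
  ₹684,000 × 20% = ₹136,800

₹136,800 ≤ ₹162,950, so no add-on is due.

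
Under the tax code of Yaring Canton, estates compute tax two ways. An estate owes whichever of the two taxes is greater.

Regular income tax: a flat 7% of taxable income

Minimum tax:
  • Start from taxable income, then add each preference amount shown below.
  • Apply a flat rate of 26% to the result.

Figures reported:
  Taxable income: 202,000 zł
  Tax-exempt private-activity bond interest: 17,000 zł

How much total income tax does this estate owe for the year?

Minimum tax:
  Adjusted income: 202,000 zł + 17,000 zł = 219,000 zł
  219,000 zł × 26% = 56,940 zł

Regular income tax:
  202,000 zł × 7% = 14,140 zł

56,940 zł > 14,140 zł, so the minimum tax is the binding amount.

56,940 zł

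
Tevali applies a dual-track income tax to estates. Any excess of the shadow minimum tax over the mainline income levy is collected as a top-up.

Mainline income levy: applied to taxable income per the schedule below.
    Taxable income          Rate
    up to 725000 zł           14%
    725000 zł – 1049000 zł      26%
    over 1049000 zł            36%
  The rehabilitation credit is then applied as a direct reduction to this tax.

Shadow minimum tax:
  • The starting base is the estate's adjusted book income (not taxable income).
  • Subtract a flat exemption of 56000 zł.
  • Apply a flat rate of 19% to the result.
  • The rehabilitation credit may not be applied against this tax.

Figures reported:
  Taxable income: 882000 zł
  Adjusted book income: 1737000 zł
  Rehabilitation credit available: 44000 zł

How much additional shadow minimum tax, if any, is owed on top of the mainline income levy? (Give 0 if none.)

Mainline income levy:
  725000 zł × 14% = 101500 zł
  157000 zł × 26% = 40820 zł
  → 142320 zł
  Less rehabilitation credit 44000 zł → 98320 zł

Shadow minimum tax:
  Base (adjusted book income): 1737000 zł
  Less exemption 56000 zł → base 1681000 zł
  1681000 zł × 19% = 319390 zł

Excess of shadow minimum tax over mainline income levy: 319390 zł − 98320 zł = 221070 zł.

221070 zł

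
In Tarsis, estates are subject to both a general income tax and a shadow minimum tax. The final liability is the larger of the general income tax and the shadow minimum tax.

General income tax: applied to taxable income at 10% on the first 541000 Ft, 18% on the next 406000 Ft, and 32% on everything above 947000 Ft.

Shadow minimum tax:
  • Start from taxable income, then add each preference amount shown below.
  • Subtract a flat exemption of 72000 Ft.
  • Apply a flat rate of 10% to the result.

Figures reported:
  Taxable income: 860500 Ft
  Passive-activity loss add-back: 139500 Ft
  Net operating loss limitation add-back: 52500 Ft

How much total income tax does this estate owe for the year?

111610 Ft

Shadow minimum tax:
  Adjusted income: 860500 Ft + 139500 Ft + 52500 Ft = 1052500 Ft
  Less exemption 72000 Ft → base 980500 Ft
  980500 Ft × 10% = 98050 Ft

General income tax:
  541000 Ft × 10% = 54100 Ft
  319500 Ft × 18% = 57510 Ft
  → 111610 Ft

111610 Ft > 98050 Ft, so the general income tax governs.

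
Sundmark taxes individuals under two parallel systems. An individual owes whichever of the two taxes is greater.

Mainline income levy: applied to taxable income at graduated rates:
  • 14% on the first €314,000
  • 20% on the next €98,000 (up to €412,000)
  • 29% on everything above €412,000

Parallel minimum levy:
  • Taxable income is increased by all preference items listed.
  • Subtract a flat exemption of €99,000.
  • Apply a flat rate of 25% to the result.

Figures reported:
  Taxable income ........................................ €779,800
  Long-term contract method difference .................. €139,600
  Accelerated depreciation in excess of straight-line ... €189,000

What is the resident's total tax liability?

€252,350

Mainline income levy:
  €314,000 × 14% = €43,960
  €98,000 × 20% = €19,600
  €367,800 × 29% = €106,662
  → €170,222

Parallel minimum levy:
  Adjusted income: €779,800 + €139,600 + €189,000 = €1,108,400
  Less exemption €99,000 → base €1,009,400
  €1,009,400 × 25% = €252,350

€252,350 > €170,222, so the parallel minimum levy is the binding amount.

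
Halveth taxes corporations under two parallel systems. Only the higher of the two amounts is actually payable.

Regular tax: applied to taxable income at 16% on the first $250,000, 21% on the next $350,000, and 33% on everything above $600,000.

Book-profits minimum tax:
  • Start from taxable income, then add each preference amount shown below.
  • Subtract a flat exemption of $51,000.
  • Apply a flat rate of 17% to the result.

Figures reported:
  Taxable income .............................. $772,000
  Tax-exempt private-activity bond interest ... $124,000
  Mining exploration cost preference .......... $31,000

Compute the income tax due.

$170,260

Regular tax:
  $250,000 × 16% = $40,000
  $350,000 × 21% = $73,500
  $172,000 × 33% = $56,760
  → $170,260

Book-profits minimum tax:
  Adjusted income: $772,000 + $124,000 + $31,000 = $927,000
  Less exemption $51,000 → base $876,000
  $876,000 × 17% = $148,920

$170,260 > $148,920, so the regular tax governs.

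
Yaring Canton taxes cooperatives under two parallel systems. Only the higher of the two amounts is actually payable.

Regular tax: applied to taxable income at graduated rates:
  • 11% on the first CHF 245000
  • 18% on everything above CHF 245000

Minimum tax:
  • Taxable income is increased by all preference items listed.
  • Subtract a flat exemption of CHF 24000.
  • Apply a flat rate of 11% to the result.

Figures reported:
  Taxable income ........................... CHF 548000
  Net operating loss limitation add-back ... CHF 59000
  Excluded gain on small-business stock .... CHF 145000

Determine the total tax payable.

Minimum tax:
  Adjusted income: CHF 548000 + CHF 59000 + CHF 145000 = CHF 752000
  Less exemption CHF 24000 → base CHF 728000
  CHF 728000 × 11% = CHF 80080

Regular tax:
  CHF 245000 × 11% = CHF 26950
  CHF 303000 × 18% = CHF 54540
  → CHF 81490

CHF 81490 > CHF 80080, so the regular tax governs.

CHF 81490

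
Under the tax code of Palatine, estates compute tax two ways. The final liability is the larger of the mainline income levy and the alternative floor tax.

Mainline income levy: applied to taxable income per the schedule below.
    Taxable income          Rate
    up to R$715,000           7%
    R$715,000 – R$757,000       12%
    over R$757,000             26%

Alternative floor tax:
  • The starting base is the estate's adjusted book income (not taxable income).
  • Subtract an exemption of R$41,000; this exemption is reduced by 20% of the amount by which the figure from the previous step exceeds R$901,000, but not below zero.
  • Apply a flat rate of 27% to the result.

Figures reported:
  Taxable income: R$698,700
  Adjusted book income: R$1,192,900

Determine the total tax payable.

R$322,083

Mainline income levy:
  R$698,700 × 7% = R$48,909

Alternative floor tax:
  Base (adjusted book income): R$1,192,900
  Exemption: 20% × (R$1,192,900 − R$901,000) = R$58,380 ≥ R$41,000, so the exemption is fully phased out
  Base: R$1,192,900 − R$0 = R$1,192,900
  R$1,192,900 × 27% = R$322,083

R$322,083 > R$48,909, so the alternative floor tax is the binding amount.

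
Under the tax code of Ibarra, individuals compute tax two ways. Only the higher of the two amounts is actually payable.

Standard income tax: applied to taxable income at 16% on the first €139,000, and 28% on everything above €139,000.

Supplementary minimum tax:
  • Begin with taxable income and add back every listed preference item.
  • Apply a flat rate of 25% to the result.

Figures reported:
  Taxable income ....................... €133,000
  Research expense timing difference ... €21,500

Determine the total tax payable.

Standard income tax:
  €133,000 × 16% = €21,280

Supplementary minimum tax:
  Adjusted income: €133,000 + €21,500 = €154,500
  €154,500 × 25% = €38,625

€38,625 > €21,280, so the supplementary minimum tax is the binding amount.

€38,625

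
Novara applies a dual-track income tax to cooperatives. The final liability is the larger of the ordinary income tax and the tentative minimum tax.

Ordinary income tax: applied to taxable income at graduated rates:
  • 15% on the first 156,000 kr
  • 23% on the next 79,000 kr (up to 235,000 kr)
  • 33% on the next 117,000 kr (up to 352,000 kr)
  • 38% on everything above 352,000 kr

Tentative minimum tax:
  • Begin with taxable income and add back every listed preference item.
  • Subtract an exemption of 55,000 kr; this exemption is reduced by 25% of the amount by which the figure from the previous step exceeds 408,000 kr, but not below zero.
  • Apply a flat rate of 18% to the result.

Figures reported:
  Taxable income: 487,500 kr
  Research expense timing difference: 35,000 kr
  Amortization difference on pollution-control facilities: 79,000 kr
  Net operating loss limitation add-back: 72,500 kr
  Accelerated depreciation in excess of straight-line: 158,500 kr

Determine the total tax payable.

Ordinary income tax:
  156,000 kr × 15% = 23,400 kr
  79,000 kr × 23% = 18,170 kr
  117,000 kr × 33% = 38,610 kr
  135,500 kr × 38% = 51,490 kr
  → 131,670 kr

Tentative minimum tax:
  Adjusted income: 487,500 kr + 35,000 kr + 79,000 kr + 72,500 kr + 158,500 kr = 832,500 kr
  Exemption: 25% × (832,500 kr − 408,000 kr) = 106,125 kr ≥ 55,000 kr, so the exemption is fully phased out
  Base: 832,500 kr − 0 kr = 832,500 kr
  832,500 kr × 18% = 149,850 kr

149,850 kr > 131,670 kr, so the tentative minimum tax is the binding amount.

149,850 kr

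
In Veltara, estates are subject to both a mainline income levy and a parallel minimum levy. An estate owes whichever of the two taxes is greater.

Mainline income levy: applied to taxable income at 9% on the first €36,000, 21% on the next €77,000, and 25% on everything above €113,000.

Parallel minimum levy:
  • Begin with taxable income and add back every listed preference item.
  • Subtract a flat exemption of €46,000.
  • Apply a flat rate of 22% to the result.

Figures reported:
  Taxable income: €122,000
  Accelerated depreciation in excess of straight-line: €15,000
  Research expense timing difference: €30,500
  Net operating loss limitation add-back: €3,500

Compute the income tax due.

Mainline income levy:
  €36,000 × 9% = €3,240
  €77,000 × 21% = €16,170
  €9,000 × 25% = €2,250
  → €21,660

Parallel minimum levy:
  Adjusted income: €122,000 + €15,000 + €30,500 + €3,500 = €171,000
  Less exemption €46,000 → base €125,000
  €125,000 × 22% = €27,500

€27,500 > €21,660, so the parallel minimum levy is the binding amount.

€27,500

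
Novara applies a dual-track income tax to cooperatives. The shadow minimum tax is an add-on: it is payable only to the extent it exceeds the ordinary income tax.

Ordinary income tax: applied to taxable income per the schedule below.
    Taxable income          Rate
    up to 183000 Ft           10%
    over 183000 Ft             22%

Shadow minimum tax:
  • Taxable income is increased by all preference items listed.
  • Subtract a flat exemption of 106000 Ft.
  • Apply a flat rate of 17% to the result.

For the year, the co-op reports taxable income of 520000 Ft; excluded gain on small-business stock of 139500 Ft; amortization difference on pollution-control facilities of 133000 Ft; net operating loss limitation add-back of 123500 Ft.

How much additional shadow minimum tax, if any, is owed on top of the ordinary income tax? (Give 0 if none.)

Ordinary income tax:
  183000 Ft × 10% = 18300 Ft
  337000 Ft × 22% = 74140 Ft
  → 92440 Ft

Shadow minimum tax:
  Adjusted income: 520000 Ft + 139500 Ft + 133000 Ft + 123500 Ft = 916000 Ft
  Less exemption 106000 Ft → base 810000 Ft
  810000 Ft × 17% = 137700 Ft

Excess of shadow minimum tax over ordinary income tax: 137700 Ft − 92440 Ft = 45260 Ft.

45260 Ft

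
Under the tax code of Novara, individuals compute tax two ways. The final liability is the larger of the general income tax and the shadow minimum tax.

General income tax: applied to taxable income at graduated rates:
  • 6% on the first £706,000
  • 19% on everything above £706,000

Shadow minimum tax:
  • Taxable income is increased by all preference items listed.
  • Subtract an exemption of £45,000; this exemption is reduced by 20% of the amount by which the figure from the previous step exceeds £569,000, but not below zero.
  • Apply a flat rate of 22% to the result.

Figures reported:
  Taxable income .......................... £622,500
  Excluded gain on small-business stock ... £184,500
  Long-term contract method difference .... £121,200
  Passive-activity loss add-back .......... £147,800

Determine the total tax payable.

£236,720

Shadow minimum tax:
  Adjusted income: £622,500 + £184,500 + £121,200 + £147,800 = £1,076,000
  Exemption: 20% × (£1,076,000 − £569,000) = £101,400 ≥ £45,000, so the exemption is fully phased out
  Base: £1,076,000 − £0 = £1,076,000
  £1,076,000 × 22% = £236,720

General income tax:
  £622,500 × 6% = £37,350

£236,720 > £37,350, so the shadow minimum tax is the binding amount.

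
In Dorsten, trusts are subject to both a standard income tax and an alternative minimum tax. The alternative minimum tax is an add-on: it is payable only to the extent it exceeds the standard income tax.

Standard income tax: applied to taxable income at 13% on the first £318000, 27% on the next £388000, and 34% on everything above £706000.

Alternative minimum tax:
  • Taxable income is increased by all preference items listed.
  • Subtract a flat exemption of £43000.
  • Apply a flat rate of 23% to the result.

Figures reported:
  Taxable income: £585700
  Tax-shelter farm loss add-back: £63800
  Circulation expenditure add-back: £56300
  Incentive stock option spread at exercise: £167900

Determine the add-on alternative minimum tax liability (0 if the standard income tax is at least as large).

Standard income tax:
  £318000 × 13% = £41340
  £267700 × 27% = £72279
  → £113619

Alternative minimum tax:
  Adjusted income: £585700 + £63800 + £56300 + £167900 = £873700
  Less exemption £43000 → base £830700
  £830700 × 23% = £191061

Excess of alternative minimum tax over standard income tax: £191061 − £113619 = £77442.

£77442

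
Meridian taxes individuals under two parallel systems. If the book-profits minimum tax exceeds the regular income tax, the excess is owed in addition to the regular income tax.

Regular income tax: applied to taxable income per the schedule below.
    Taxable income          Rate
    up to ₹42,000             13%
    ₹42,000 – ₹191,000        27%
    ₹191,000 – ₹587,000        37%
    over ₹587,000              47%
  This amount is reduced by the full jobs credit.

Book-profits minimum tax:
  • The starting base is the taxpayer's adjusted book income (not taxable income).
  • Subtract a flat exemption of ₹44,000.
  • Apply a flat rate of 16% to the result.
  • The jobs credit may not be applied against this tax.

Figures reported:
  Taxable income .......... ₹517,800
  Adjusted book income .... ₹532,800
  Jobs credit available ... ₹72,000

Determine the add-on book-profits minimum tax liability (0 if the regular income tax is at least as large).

Book-profits minimum tax:
  Base (adjusted book income): ₹532,800
  Less exemption ₹44,000 → base ₹488,800
  ₹488,800 × 16% = ₹78,208

Regular income tax:
  ₹42,000 × 13% = ₹5,460
  ₹149,000 × 27% = ₹40,230
  ₹326,800 × 37% = ₹120,916
  → ₹166,606
  Less jobs credit ₹72,000 → ₹94,606

₹78,208 ≤ ₹94,606, so no add-on is due.

₹0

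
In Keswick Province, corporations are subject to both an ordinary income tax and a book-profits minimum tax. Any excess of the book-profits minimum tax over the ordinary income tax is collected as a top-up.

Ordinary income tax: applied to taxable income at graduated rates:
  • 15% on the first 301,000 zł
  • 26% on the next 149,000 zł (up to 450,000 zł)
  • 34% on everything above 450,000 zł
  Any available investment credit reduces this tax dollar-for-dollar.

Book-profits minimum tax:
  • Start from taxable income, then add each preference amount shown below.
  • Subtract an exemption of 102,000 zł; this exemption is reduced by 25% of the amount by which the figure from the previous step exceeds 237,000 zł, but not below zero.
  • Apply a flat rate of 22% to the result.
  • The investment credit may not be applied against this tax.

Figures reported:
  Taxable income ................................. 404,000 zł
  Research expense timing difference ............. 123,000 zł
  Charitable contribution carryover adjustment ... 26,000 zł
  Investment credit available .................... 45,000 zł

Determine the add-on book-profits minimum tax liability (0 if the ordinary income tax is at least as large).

89,670 zł

Book-profits minimum tax:
  Adjusted income: 404,000 zł + 123,000 zł + 26,000 zł = 553,000 zł
  Exemption: 102,000 zł − 25% × (553,000 zł − 237,000 zł) = 102,000 zł − 79,000 zł = 23,000 zł
  Base: 553,000 zł − 23,000 zł = 530,000 zł
  530,000 zł × 22% = 116,600 zł

Ordinary income tax:
  301,000 zł × 15% = 45,150 zł
  103,000 zł × 26% = 26,780 zł
  → 71,930 zł
  Less investment credit 45,000 zł → 26,930 zł

Excess of book-profits minimum tax over ordinary income tax: 116,600 zł − 26,930 zł = 89,670 zł.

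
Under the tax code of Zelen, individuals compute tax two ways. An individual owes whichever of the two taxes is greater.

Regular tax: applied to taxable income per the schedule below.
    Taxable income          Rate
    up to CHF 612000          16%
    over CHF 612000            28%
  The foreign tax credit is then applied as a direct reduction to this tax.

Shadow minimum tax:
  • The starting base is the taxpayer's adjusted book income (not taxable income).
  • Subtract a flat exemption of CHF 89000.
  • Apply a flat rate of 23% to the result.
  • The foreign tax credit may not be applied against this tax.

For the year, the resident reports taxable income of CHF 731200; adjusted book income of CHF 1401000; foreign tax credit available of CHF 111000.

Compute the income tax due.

Shadow minimum tax:
  Base (adjusted book income): CHF 1401000
  Less exemption CHF 89000 → base CHF 1312000
  CHF 1312000 × 23% = CHF 301760

Regular tax:
  CHF 612000 × 16% = CHF 97920
  CHF 119200 × 28% = CHF 33376
  → CHF 131296
  Less foreign tax credit CHF 111000 → CHF 20296

CHF 301760 > CHF 20296, so the shadow minimum tax is the binding amount.

CHF 301760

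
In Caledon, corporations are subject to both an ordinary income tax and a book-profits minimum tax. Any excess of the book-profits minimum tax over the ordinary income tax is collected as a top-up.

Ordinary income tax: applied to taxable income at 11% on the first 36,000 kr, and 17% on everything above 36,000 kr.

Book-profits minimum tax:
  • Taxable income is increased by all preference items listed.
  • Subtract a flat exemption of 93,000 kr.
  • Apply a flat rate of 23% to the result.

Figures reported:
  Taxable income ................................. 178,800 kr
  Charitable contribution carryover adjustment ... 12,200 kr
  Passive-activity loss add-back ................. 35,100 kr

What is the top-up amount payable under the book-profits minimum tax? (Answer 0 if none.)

2,377 kr

Ordinary income tax:
  36,000 kr × 11% = 3,960 kr
  142,800 kr × 17% = 24,276 kr
  → 28,236 kr

Book-profits minimum tax:
  Adjusted income: 178,800 kr + 12,200 kr + 35,100 kr = 226,100 kr
  Less exemption 93,000 kr → base 133,100 kr
  133,100 kr × 23% = 30,613 kr

Excess of book-profits minimum tax over ordinary income tax: 30,613 kr − 28,236 kr = 2,377 kr.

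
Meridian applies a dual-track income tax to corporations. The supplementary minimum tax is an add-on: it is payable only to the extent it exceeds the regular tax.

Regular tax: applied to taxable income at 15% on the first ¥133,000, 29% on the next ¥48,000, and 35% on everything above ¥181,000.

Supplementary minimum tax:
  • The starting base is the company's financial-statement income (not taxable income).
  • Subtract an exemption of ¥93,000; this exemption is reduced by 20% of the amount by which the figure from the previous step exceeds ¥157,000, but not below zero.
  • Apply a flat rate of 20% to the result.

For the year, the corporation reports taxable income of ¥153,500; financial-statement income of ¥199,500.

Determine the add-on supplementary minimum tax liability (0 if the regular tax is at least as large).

¥0

Regular tax:
  ¥133,000 × 15% = ¥19,950
  ¥20,500 × 29% = ¥5,945
  → ¥25,895

Supplementary minimum tax:
  Base (financial-statement income): ¥199,500
  Exemption: ¥93,000 − 20% × (¥199,500 − ¥157,000) = ¥93,000 − ¥8,500 = ¥84,500
  Base: ¥199,500 − ¥84,500 = ¥115,000
  ¥115,000 × 20% = ¥23,000

¥23,000 ≤ ¥25,895, so no add-on is due.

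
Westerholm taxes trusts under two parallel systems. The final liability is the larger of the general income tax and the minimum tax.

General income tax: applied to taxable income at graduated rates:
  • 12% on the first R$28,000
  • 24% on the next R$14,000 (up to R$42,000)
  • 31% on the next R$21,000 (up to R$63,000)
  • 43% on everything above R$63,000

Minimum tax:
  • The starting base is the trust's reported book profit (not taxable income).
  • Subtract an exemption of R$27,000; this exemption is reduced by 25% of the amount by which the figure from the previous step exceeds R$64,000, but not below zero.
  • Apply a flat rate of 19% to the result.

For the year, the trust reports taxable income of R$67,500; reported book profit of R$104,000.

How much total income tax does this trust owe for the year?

R$16,530

General income tax:
  R$28,000 × 12% = R$3,360
  R$14,000 × 24% = R$3,360
  R$21,000 × 31% = R$6,510
  R$4,500 × 43% = R$1,935
  → R$15,165

Minimum tax:
  Base (reported book profit): R$104,000
  Exemption: R$27,000 − 25% × (R$104,000 − R$64,000) = R$27,000 − R$10,000 = R$17,000
  Base: R$104,000 − R$17,000 = R$87,000
  R$87,000 × 19% = R$16,530

R$16,530 > R$15,165, so the minimum tax is the binding amount.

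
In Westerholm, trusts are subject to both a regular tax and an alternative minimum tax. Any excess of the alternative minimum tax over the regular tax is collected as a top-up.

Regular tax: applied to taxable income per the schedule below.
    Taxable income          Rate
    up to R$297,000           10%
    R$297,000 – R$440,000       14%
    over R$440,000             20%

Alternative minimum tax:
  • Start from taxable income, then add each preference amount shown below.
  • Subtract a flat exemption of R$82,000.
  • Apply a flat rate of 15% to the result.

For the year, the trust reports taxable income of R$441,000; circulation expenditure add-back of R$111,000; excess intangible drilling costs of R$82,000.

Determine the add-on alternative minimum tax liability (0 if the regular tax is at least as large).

Alternative minimum tax:
  Adjusted income: R$441,000 + R$111,000 + R$82,000 = R$634,000
  Less exemption R$82,000 → base R$552,000
  R$552,000 × 15% = R$82,800

Regular tax:
  R$297,000 × 10% = R$29,700
  R$143,000 × 14% = R$20,020
  R$1,000 × 20% = R$200
  → R$49,920

Excess of alternative minimum tax over regular tax: R$82,800 − R$49,920 = R$32,880.

R$32,880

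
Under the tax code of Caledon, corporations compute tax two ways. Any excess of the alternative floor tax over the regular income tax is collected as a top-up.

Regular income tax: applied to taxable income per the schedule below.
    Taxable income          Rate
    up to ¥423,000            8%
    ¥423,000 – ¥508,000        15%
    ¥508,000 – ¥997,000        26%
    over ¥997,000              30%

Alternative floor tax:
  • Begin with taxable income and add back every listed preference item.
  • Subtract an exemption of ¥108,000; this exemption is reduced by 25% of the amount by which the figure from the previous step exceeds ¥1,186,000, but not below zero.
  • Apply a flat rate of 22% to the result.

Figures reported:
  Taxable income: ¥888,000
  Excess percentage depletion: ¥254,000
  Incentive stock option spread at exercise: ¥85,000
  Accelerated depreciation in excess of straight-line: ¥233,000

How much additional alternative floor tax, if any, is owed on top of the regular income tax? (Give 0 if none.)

Regular income tax:
  ¥423,000 × 8% = ¥33,840
  ¥85,000 × 15% = ¥12,750
  ¥380,000 × 26% = ¥98,800
  → ¥145,390

Alternative floor tax:
  Adjusted income: ¥888,000 + ¥254,000 + ¥85,000 + ¥233,000 = ¥1,460,000
  Exemption: ¥108,000 − 25% × (¥1,460,000 − ¥1,186,000) = ¥108,000 − ¥68,500 = ¥39,500
  Base: ¥1,460,000 − ¥39,500 = ¥1,420,500
  ¥1,420,500 × 22% = ¥312,510

Excess of alternative floor tax over regular income tax: ¥312,510 − ¥145,390 = ¥167,120.

¥167,120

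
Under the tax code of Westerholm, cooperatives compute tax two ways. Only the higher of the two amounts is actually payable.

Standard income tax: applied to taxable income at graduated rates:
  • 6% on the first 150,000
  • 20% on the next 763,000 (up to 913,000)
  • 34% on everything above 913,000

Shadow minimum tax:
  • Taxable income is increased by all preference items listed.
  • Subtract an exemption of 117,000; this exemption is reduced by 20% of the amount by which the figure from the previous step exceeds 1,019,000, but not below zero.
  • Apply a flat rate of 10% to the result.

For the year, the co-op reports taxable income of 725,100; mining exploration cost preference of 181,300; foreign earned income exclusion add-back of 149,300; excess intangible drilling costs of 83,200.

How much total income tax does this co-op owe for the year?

Shadow minimum tax:
  Adjusted income: 725,100 + 181,300 + 149,300 + 83,200 = 1,138,900
  Exemption: 117,000 − 20% × (1,138,900 − 1,019,000) = 117,000 − 23,980 = 93,020
  Base: 1,138,900 − 93,020 = 1,045,880
  1,045,880 × 10% = 104,588

Standard income tax:
  150,000 × 6% = 9,000
  575,100 × 20% = 115,020
  → 124,020

124,020 > 104,588, so the standard income tax governs.

124,020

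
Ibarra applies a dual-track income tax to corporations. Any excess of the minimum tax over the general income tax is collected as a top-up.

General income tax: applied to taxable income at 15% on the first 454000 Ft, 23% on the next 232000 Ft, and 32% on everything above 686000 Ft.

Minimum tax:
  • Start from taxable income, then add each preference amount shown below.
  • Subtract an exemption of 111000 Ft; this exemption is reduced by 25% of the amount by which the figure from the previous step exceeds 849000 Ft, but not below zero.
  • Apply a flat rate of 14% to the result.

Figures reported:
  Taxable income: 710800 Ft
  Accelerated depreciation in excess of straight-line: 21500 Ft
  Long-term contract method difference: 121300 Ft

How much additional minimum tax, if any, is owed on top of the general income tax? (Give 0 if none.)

0 Ft

General income tax:
  454000 Ft × 15% = 68100 Ft
  232000 Ft × 23% = 53360 Ft
  24800 Ft × 32% = 7936 Ft
  → 129396 Ft

Minimum tax:
  Adjusted income: 710800 Ft + 21500 Ft + 121300 Ft = 853600 Ft
  Exemption: 111000 Ft − 25% × (853600 Ft − 849000 Ft) = 111000 Ft − 1150 Ft = 109850 Ft
  Base: 853600 Ft − 109850 Ft = 743750 Ft
  743750 Ft × 14% = 104125 Ft

104125 Ft ≤ 129396 Ft, so no add-on is due.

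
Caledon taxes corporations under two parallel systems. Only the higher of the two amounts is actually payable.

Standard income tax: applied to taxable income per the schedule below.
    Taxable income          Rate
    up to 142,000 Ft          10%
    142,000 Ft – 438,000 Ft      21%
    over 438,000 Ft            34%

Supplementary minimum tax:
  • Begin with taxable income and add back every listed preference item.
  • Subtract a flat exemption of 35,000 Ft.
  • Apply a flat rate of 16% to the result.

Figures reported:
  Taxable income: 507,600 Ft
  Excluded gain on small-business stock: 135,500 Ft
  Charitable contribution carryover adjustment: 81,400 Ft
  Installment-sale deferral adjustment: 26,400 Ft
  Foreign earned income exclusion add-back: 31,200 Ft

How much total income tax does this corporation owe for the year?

Standard income tax:
  142,000 Ft × 10% = 14,200 Ft
  296,000 Ft × 21% = 62,160 Ft
  69,600 Ft × 34% = 23,664 Ft
  → 100,024 Ft

Supplementary minimum tax:
  Adjusted income: 507,600 Ft + 135,500 Ft + 81,400 Ft + 26,400 Ft + 31,200 Ft = 782,100 Ft
  Less exemption 35,000 Ft → base 747,100 Ft
  747,100 Ft × 16% = 119,536 Ft

119,536 Ft > 100,024 Ft, so the supplementary minimum tax is the binding amount.

119,536 Ft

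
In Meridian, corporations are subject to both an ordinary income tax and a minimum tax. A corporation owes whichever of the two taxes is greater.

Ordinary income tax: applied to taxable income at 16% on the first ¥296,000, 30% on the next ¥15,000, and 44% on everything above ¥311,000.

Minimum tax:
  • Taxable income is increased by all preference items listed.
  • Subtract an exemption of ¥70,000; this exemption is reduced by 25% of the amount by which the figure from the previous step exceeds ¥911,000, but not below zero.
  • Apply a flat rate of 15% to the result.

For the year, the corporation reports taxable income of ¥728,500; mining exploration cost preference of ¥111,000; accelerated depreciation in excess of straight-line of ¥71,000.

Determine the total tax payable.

Ordinary income tax:
  ¥296,000 × 16% = ¥47,360
  ¥15,000 × 30% = ¥4,500
  ¥417,500 × 44% = ¥183,700
  → ¥235,560

Minimum tax:
  Adjusted income: ¥728,500 + ¥111,000 + ¥71,000 = ¥910,500
  Exemption: ¥910,500 ≤ ¥911,000, so full ¥70,000 applies
  Base: ¥910,500 − ¥70,000 = ¥840,500
  ¥840,500 × 15% = ¥126,075

¥235,560 > ¥126,075, so the ordinary income tax governs.

¥235,560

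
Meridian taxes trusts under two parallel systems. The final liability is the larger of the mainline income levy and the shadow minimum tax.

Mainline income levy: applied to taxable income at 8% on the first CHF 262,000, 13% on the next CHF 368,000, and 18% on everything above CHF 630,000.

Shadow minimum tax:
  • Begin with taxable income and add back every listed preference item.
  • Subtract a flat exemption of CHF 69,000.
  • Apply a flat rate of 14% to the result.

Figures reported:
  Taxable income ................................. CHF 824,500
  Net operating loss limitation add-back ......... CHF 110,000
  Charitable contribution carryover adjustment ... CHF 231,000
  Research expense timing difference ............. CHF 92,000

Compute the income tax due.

Mainline income levy:
  CHF 262,000 × 8% = CHF 20,960
  CHF 368,000 × 13% = CHF 47,840
  CHF 194,500 × 18% = CHF 35,010
  → CHF 103,810

Shadow minimum tax:
  Adjusted income: CHF 824,500 + CHF 110,000 + CHF 231,000 + CHF 92,000 = CHF 1,257,500
  Less exemption CHF 69,000 → base CHF 1,188,500
  CHF 1,188,500 × 14% = CHF 166,390

CHF 166,390 > CHF 103,810, so the shadow minimum tax is the binding amount.

CHF 166,390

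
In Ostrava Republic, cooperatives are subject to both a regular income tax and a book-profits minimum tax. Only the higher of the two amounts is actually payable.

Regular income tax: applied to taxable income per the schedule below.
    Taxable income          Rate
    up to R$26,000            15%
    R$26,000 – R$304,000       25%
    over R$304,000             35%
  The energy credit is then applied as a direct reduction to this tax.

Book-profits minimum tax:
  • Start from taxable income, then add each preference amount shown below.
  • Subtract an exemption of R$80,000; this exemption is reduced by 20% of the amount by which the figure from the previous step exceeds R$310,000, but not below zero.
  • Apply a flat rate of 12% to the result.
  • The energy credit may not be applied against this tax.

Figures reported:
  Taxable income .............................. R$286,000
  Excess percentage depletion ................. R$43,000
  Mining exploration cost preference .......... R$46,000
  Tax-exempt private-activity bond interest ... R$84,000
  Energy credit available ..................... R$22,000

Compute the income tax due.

Book-profits minimum tax:
  Adjusted income: R$286,000 + R$43,000 + R$46,000 + R$84,000 = R$459,000
  Exemption: R$80,000 − 20% × (R$459,000 − R$310,000) = R$80,000 − R$29,800 = R$50,200
  Base: R$459,000 − R$50,200 = R$408,800
  R$408,800 × 12% = R$49,056

Regular income tax:
  R$26,000 × 15% = R$3,900
  R$260,000 × 25% = R$65,000
  → R$68,900
  Less energy credit R$22,000 → R$46,900

R$49,056 > R$46,900, so the book-profits minimum tax is the binding amount.

R$49,056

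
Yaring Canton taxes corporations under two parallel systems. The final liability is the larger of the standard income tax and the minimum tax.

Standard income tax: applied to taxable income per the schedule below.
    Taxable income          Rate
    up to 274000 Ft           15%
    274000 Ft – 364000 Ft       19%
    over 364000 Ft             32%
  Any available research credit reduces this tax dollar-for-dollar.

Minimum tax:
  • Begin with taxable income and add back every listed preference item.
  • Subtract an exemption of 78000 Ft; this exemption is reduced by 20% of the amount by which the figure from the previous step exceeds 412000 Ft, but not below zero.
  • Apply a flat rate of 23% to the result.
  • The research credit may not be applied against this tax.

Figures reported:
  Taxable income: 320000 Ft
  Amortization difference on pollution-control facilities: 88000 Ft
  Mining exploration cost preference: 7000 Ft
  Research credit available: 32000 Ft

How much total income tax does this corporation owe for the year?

Minimum tax:
  Adjusted income: 320000 Ft + 88000 Ft + 7000 Ft = 415000 Ft
  Exemption: 78000 Ft − 20% × (415000 Ft − 412000 Ft) = 78000 Ft − 600 Ft = 77400 Ft
  Base: 415000 Ft − 77400 Ft = 337600 Ft
  337600 Ft × 23% = 77648 Ft

Standard income tax:
  274000 Ft × 15% = 41100 Ft
  46000 Ft × 19% = 8740 Ft
  → 49840 Ft
  Less research credit 32000 Ft → 17840 Ft

77648 Ft > 17840 Ft, so the minimum tax is the binding amount.

77648 Ft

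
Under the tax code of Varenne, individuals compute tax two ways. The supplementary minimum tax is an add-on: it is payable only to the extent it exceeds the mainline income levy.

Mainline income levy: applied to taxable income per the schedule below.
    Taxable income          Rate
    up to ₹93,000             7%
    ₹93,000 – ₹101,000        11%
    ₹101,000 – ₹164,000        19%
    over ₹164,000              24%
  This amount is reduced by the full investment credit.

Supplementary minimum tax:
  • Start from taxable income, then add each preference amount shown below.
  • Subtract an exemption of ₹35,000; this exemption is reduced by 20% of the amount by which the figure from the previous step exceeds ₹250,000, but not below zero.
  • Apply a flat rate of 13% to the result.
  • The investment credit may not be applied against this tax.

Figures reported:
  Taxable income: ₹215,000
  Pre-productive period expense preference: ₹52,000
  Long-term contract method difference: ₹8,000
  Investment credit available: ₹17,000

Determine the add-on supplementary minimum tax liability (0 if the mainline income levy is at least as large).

Mainline income levy:
  ₹93,000 × 7% = ₹6,510
  ₹8,000 × 11% = ₹880
  ₹63,000 × 19% = ₹11,970
  ₹51,000 × 24% = ₹12,240
  → ₹31,600
  Less investment credit ₹17,000 → ₹14,600

Supplementary minimum tax:
  Adjusted income: ₹215,000 + ₹52,000 + ₹8,000 = ₹275,000
  Exemption: ₹35,000 − 20% × (₹275,000 − ₹250,000) = ₹35,000 − ₹5,000 = ₹30,000
  Base: ₹275,000 − ₹30,000 = ₹245,000
  ₹245,000 × 13% = ₹31,850

Excess of supplementary minimum tax over mainline income levy: ₹31,850 − ₹14,600 = ₹17,250.

₹17,250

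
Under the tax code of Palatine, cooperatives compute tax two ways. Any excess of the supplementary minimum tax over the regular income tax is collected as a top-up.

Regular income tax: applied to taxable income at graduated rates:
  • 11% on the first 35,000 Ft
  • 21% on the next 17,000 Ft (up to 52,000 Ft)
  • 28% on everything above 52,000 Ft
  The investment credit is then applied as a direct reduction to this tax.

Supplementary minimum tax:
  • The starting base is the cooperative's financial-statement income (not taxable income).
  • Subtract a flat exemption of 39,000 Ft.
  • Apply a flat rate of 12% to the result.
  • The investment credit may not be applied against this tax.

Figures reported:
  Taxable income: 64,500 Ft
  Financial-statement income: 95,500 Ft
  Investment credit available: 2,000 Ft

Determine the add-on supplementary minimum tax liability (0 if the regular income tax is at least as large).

Regular income tax:
  35,000 Ft × 11% = 3,850 Ft
  17,000 Ft × 21% = 3,570 Ft
  12,500 Ft × 28% = 3,500 Ft
  → 10,920 Ft
  Less investment credit 2,000 Ft → 8,920 Ft

Supplementary minimum tax:
  Base (financial-statement income): 95,500 Ft
  Less exemption 39,000 Ft → base 56,500 Ft
  56,500 Ft × 12% = 6,780 Ft

6,780 Ft ≤ 8,920 Ft, so no add-on is due.

0 Ft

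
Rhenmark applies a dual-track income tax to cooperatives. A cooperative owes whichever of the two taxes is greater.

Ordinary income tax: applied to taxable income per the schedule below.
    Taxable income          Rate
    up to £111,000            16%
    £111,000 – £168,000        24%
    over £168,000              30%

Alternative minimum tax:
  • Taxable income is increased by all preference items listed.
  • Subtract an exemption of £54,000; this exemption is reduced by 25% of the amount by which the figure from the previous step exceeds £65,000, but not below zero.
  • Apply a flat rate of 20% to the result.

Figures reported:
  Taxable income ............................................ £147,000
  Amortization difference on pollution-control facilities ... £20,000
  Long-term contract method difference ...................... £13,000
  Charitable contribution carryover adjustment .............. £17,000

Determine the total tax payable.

Alternative minimum tax:
  Adjusted income: £147,000 + £20,000 + £13,000 + £17,000 = £197,000
  Exemption: £54,000 − 25% × (£197,000 − £65,000) = £54,000 − £33,000 = £21,000
  Base: £197,000 − £21,000 = £176,000
  £176,000 × 20% = £35,200

Ordinary income tax:
  £111,000 × 16% = £17,760
  £36,000 × 24% = £8,640
  → £26,400

£35,200 > £26,400, so the alternative minimum tax is the binding amount.

£35,200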